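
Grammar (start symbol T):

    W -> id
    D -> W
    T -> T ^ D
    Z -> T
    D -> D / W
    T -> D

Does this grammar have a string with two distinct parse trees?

Unambiguous

Only T, D, W are reachable from T; ignoring the rest: The grammar is stratified — T handles '^' (left-recursive), D handles '/', W atoms. Each operator has a fixed associativity and precedence level, so every string has one parse.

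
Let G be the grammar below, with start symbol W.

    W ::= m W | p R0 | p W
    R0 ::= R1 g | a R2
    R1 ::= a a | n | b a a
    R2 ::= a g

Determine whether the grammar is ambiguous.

Ambiguous

Witness: p a a g

Derivation 1: W ⇒ p R0 ⇒ p R1 g ⇒ p a a g
Derivation 2: W ⇒ p R0 ⇒ p a R2 ⇒ p a a g

Two distinct leftmost derivations for the same string.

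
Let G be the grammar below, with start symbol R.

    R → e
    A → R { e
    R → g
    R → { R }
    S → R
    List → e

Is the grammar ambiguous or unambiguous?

(List, S, A are unreachable from R, so their rules don't affect L(R).) Each string is a nest of matched brackets around a single atom. An opening bracket forces the recursive rule; an atom forces the base rule.

Unambiguous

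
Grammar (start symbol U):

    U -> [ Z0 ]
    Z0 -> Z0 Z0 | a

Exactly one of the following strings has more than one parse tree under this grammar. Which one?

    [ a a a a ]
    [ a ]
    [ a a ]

[ a a a a ]: 5 trees
[ a ]: 1 tree
[ a a ]: 1 tree

[ a a a a ]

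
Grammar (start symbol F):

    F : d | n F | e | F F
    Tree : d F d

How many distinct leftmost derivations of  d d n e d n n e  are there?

23

Parse trees for d d n e d n n e (showing first 6 of 23):
  [F [F d] [F [F d] [F n [F [F e] [F [F d] [F n [F n [F e]]]]]]]]
  [F [F d] [F [F d] [F n [F [F [F e] [F d]] [F n [F n [F e]]]]]]]
  [F [F d] [F [F d] [F [F n [F e]] [F [F d] [F n [F n [F e]]]]]]]
  [F [F d] [F [F d] [F [F n [F [F e] [F d]]] [F n [F n [F e]]]]]]
  [F [F d] [F [F d] [F [F [F n [F e]] [F d]] [F n [F n [F e]]]]]]
  [F [F d] [F [F [F d] [F n [F e]]] [F [F d] [F n [F n [F e]]]]]]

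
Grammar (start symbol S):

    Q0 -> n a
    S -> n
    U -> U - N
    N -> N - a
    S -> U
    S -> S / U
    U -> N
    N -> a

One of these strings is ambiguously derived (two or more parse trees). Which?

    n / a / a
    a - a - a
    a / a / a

a - a - a

n / a / a: 1 tree
a - a - a: 4 trees
a / a / a: 1 tree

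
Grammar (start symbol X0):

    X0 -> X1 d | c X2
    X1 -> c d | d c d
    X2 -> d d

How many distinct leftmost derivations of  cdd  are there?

2

Parse trees for cdd:
  [X0 [X1 c d] d]
  [X0 c [X2 d d]]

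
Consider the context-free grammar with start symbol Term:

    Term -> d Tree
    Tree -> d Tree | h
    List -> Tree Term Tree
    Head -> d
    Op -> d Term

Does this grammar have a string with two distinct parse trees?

Unambiguous

(List, Head, Op are unreachable from Term, so their rules don't affect L(Term).) Each reachable nonterminal has at most one production per leading terminal, and all productions are right-linear; the derivation is determined token-by-token.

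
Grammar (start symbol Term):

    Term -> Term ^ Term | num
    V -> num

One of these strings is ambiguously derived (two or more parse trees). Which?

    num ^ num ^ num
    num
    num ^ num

num ^ num ^ num

num ^ num ^ num: 2 trees
num: 1 tree
num ^ num: 1 tree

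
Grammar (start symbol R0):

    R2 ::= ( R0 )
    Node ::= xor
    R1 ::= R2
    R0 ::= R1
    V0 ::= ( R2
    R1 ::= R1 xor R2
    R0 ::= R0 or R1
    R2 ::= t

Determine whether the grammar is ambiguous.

(Node, V0 are unreachable from R0, so their rules don't affect L(R0).) R0 → R0 or R1 | R1  ;  R1 → R1 xor R2 | R2  — a left-associative chain with R2 at the bottom. Each string factors uniquely by precedence.

Unambiguous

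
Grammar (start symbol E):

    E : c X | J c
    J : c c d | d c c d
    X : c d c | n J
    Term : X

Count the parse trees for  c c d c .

Parse trees for c c d c:
  [E c [X c d c]]
  [E [J c c d] c]

2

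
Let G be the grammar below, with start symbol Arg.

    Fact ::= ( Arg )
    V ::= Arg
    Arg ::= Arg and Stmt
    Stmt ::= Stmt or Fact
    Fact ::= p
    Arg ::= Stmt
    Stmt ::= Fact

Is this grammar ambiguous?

Unambiguous

(V is unreachable from Arg, so its rules don't affect L(Arg).) The grammar is stratified — Arg handles 'and' (left-recursive), Stmt handles 'or', Fact atoms. Each operator has a fixed associativity and precedence level, so every string has one parse.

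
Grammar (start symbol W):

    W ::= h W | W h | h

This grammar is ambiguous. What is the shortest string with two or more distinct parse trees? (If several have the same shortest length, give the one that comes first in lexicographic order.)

h h

length 1: no string has ≥2 trees
length 2: h h has 2 parse trees

Two derivations of h h:
  W ⇒ h W ⇒ h h
  W ⇒ W h ⇒ h h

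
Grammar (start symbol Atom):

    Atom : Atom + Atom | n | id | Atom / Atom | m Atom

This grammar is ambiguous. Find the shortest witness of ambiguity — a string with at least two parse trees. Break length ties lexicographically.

m id + id

length 1: no string has ≥2 trees
length 2: no string has ≥2 trees
length 3: no string has ≥2 trees
length 4: m id + id has 2 parse trees

Two derivations of m id + id:
  Atom ⇒ Atom + Atom ⇒ m Atom + Atom ⇒ m id + Atom ⇒ m id + id
  Atom ⇒ m Atom ⇒ m Atom + Atom ⇒ m id + Atom ⇒ m id + id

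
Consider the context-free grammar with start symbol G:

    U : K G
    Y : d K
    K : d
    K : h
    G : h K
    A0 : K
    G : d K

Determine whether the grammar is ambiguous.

Unambiguous

Only G, K are reachable from G; ignoring the rest: Each reachable nonterminal has at most one production per leading terminal, and all productions are right-linear; the derivation is determined token-by-token.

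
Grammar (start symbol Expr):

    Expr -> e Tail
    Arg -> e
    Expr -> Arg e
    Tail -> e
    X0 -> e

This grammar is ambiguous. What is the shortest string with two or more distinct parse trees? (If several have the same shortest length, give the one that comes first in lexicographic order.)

length 2: e e has 2 parse trees

Two derivations of e e:
  Expr ⇒ e Tail ⇒ e e
  Expr ⇒ Arg e ⇒ e e

e e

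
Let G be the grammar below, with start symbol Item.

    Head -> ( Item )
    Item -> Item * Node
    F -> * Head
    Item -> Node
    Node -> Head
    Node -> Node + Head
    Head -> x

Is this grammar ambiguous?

(F is unreachable from Item, so its rules don't affect L(Item).) The grammar is stratified — Item handles '*' (left-recursive), Node handles '+', Head atoms. Each operator has a fixed associativity and precedence level, so every string has one parse.

Unambiguous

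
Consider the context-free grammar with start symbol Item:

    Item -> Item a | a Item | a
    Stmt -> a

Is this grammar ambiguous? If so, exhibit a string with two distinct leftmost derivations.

Witness: a a

Derivation 1: Item ⇒ Item a ⇒ a a
Derivation 2: Item ⇒ a Item ⇒ a a

Two distinct leftmost derivations for the same string.

Ambiguous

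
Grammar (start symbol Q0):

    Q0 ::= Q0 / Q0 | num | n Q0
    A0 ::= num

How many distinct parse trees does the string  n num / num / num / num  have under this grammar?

14

Parse trees for n num / num / num / num (showing first 6 of 14):
  [Q0 [Q0 n [Q0 num]] / [Q0 [Q0 num] / [Q0 [Q0 num] / [Q0 num]]]]
  [Q0 [Q0 n [Q0 num]] / [Q0 [Q0 [Q0 num] / [Q0 num]] / [Q0 num]]]
  [Q0 [Q0 [Q0 n [Q0 num]] / [Q0 num]] / [Q0 [Q0 num] / [Q0 num]]]
  [Q0 [Q0 n [Q0 [Q0 num] / [Q0 num]]] / [Q0 [Q0 num] / [Q0 num]]]
  [Q0 [Q0 [Q0 n [Q0 num]] / [Q0 [Q0 num] / [Q0 num]]] / [Q0 num]]
  [Q0 [Q0 [Q0 [Q0 n [Q0 num]] / [Q0 num]] / [Q0 num]] / [Q0 num]]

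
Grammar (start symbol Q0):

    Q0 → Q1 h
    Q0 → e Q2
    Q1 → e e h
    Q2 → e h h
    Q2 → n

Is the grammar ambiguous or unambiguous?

Ambiguous

Witness: e e h h

Derivation 1: Q0 ⇒ Q1 h ⇒ e e h h
Derivation 2: Q0 ⇒ e Q2 ⇒ e e h h

Two distinct leftmost derivations for the same string.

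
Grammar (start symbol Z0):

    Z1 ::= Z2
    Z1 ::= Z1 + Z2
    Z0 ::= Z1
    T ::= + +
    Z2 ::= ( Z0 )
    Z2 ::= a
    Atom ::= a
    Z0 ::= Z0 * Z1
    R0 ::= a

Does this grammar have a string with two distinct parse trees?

Unambiguous

Only Z0, Z1, Z2 are reachable from Z0; ignoring the rest: Z0 → Z0 * Z1 | Z1  ;  Z1 → Z1 + Z2 | Z2  — a left-associative chain with Z2 at the bottom. Each string factors uniquely by precedence.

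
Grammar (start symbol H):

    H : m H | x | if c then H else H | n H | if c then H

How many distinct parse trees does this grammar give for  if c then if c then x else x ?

2

Parse trees for if c then if c then x else x:
  [H if c then [H if c then [H x]] else [H x]]
  [H if c then [H if c then [H x] else [H x]]]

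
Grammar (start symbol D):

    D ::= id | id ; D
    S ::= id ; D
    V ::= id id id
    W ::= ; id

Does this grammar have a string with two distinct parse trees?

Unambiguous

Only D is reachable from D; ignoring the rest: Right-recursive list with a separator: after each atom, whether the separator follows determines the rule. One parse per string.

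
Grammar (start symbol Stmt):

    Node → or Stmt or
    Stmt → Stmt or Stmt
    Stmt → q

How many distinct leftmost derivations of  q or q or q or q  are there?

Parse trees for q or q or q or q:
  [Stmt [Stmt q] or [Stmt [Stmt q] or [Stmt [Stmt q] or [Stmt q]]]]
  [Stmt [Stmt q] or [Stmt [Stmt [Stmt q] or [Stmt q]] or [Stmt q]]]
  [Stmt [Stmt [Stmt q] or [Stmt q]] or [Stmt [Stmt q] or [Stmt q]]]
  [Stmt [Stmt [Stmt q] or [Stmt [Stmt q] or [Stmt q]]] or [Stmt q]]
  [Stmt [Stmt [Stmt [Stmt q] or [Stmt q]] or [Stmt q]] or [Stmt q]]

5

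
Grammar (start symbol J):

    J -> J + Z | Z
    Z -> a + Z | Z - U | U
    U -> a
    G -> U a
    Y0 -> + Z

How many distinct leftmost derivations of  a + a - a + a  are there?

3

Parse trees for a + a - a + a:
  [J [J [J [Z [U a]]] + [Z [Z [U a]] - [U a]]] + [Z [U a]]]
  [J [J [Z a + [Z [Z [U a]] - [U a]]]] + [Z [U a]]]
  [J [J [Z [Z a + [Z [U a]]] - [U a]]] + [Z [U a]]]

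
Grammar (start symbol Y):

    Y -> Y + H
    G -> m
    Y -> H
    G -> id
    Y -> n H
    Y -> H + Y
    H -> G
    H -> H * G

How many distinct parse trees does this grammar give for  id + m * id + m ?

4

Parse trees for id + m * id + m:
  [Y [Y [Y [H [G id]]] + [H [H [G m]] * [G id]]] + [H [G m]]]
  [Y [Y [H [G id]] + [Y [H [H [G m]] * [G id]]]] + [H [G m]]]
  [Y [H [G id]] + [Y [Y [H [H [G m]] * [G id]]] + [H [G m]]]]
  [Y [H [G id]] + [Y [H [H [G m]] * [G id]] + [Y [H [G m]]]]]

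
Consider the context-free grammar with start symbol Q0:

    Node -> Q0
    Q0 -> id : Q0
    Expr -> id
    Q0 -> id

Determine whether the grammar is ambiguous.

Only Q0 is reachable from Q0; ignoring the rest: Right-recursive list with a separator: after each atom, whether the separator follows determines the rule. One parse per string.

Unambiguous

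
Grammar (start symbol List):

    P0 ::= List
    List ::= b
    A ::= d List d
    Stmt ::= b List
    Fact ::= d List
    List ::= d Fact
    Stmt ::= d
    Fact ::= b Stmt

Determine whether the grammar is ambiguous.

(P0, A are unreachable from List, so their rules don't affect L(List).) Restricted to the reachable nonterminals, every rule has the form A → t or A → t B, and no two rules for the same A share a first terminal. The grammar encodes a DFA — one run per string.

Unambiguous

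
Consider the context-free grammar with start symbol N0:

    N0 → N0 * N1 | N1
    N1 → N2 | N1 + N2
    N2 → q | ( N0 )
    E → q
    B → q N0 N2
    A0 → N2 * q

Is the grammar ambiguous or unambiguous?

Unambiguous

Only N0, N1, N2 are reachable from N0; ignoring the rest: The grammar is stratified — N0 handles '*' (left-recursive), N1 handles '+', N2 atoms. Each operator has a fixed associativity and precedence level, so every string has one parse.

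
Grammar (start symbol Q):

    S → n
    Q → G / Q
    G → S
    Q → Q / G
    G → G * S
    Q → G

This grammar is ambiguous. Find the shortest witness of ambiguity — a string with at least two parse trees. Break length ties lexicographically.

n / n

length 1: no string has ≥2 trees
length 3: n / n has 2 parse trees

Two derivations of n / n:
  Q ⇒ G / Q ⇒ S / Q ⇒ n / Q ⇒ n / G ⇒ n / S ⇒ n / n
  Q ⇒ Q / G ⇒ G / G ⇒ S / G ⇒ n / G ⇒ n / S ⇒ n / n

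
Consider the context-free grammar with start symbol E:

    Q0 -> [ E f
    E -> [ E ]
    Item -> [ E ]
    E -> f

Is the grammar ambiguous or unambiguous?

Unambiguous

(Q0, Item are unreachable from E, so their rules don't affect L(E).) L(E) is { openⁿ atom closeⁿ : n ≥ 0 }. The bracket depth fixes n, and the derivation is forced at every step.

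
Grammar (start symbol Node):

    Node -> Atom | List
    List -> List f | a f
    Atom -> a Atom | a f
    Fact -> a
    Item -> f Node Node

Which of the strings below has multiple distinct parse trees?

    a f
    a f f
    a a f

a f

a f: 2 trees
a f f: 1 tree
a a f: 1 tree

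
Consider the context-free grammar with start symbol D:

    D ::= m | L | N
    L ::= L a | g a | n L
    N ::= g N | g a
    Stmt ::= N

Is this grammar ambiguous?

Witness: g a

Derivation 1: D ⇒ L ⇒ g a
Derivation 2: D ⇒ N ⇒ g a

Two distinct leftmost derivations for the same string.

Ambiguous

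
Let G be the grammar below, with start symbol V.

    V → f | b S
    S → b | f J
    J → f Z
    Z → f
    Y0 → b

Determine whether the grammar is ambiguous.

Only V, S, J, Z are reachable from V; ignoring the rest: The reachable rules are right-linear with at most one rule per (nonterminal, next-terminal) pair. Each input token forces the next rule, so parsing is deterministic.

Unambiguous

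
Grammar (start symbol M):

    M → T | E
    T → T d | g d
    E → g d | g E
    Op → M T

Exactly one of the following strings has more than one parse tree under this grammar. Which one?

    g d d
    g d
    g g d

g d d: 1 tree
g d: 2 trees
g g d: 1 tree

g d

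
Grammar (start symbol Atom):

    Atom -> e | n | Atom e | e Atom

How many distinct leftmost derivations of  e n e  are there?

Parse trees for e n e:
  [Atom [Atom e [Atom n]] e]
  [Atom e [Atom [Atom n] e]]

2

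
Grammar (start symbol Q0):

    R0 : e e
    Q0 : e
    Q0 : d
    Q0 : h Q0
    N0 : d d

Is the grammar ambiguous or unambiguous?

Only Q0 is reachable from Q0; ignoring the rest: The reachable rules are right-linear with at most one rule per (nonterminal, next-terminal) pair. Each input token forces the next rule, so parsing is deterministic.

Unambiguous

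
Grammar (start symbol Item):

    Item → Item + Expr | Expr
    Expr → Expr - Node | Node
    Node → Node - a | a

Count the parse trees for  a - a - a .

Parse trees for a - a - a:
  [Item [Expr [Expr [Node a]] - [Node [Node a] - a]]]
  [Item [Expr [Expr [Expr [Node a]] - [Node a]] - [Node a]]]
  [Item [Expr [Expr [Node [Node a] - a]] - [Node a]]]
  [Item [Expr [Node [Node [Node a] - a] - a]]]

4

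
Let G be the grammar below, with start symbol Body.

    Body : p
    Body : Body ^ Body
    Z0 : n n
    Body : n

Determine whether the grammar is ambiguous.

Ambiguous

Witness: n ^ n ^ n

Derivation 1: Body ⇒ Body ^ Body ⇒ Body ^ Body ^ Body ⇒ n ^ Body ^ Body ⇒ n ^ n ^ Body ⇒ n ^ n ^ n
Derivation 2: Body ⇒ Body ^ Body ⇒ n ^ Body ⇒ n ^ Body ^ Body ⇒ n ^ n ^ Body ⇒ n ^ n ^ n

Two distinct leftmost derivations for the same string.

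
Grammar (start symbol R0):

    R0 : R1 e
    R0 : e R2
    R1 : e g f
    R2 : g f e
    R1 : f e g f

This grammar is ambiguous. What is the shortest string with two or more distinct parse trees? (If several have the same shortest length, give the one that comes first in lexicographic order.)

e g f e

length 4: e g f e has 2 parse trees

Two derivations of e g f e:
  R0 ⇒ R1 e ⇒ e g f e
  R0 ⇒ e R2 ⇒ e g f e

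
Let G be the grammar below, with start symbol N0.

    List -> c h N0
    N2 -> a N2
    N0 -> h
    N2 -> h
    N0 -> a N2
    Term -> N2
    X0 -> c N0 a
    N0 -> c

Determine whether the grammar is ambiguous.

(List, X0, Term are unreachable from N0, so their rules don't affect L(N0).) Each reachable nonterminal has at most one production per leading terminal, and all productions are right-linear; the derivation is determined token-by-token.

Unambiguous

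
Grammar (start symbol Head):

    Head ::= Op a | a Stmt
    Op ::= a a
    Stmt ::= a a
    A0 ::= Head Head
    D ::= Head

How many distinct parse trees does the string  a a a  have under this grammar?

Parse trees for a a a:
  [Head [Op a a] a]
  [Head a [Stmt a a]]

2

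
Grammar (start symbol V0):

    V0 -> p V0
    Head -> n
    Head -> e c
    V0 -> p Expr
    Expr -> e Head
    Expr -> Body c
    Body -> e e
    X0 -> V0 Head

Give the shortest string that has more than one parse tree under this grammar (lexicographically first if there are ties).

p e e c

length 3: no string has ≥2 trees
length 4: p e e c has 2 parse trees

Two derivations of p e e c:
  V0 ⇒ p Expr ⇒ p e Head ⇒ p e e c
  V0 ⇒ p Expr ⇒ p Body c ⇒ p e e c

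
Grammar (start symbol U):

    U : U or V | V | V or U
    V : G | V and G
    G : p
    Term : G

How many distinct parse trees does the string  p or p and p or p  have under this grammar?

Parse trees for p or p and p or p:
  [U [U [U [V [G p]]] or [V [V [G p]] and [G p]]] or [V [G p]]]
  [U [U [V [G p]] or [U [V [V [G p]] and [G p]]]] or [V [G p]]]
  [U [V [G p]] or [U [U [V [V [G p]] and [G p]]] or [V [G p]]]]
  [U [V [G p]] or [U [V [V [G p]] and [G p]] or [U [V [G p]]]]]

4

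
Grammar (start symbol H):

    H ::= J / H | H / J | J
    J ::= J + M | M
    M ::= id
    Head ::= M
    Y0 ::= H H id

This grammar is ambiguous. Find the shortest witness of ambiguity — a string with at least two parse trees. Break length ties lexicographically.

length 1: no string has ≥2 trees
length 3: id / id has 2 parse trees

Two derivations of id / id:
  H ⇒ J / H ⇒ M / H ⇒ id / H ⇒ id / J ⇒ id / M ⇒ id / id
  H ⇒ H / J ⇒ J / J ⇒ M / J ⇒ id / J ⇒ id / M ⇒ id / id

id / id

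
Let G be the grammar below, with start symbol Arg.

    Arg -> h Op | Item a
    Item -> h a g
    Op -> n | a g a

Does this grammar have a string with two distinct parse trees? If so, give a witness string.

Ambiguous

Witness: h a g a

Derivation 1: Arg ⇒ h Op ⇒ h a g a
Derivation 2: Arg ⇒ Item a ⇒ h a g a

Two distinct leftmost derivations for the same string.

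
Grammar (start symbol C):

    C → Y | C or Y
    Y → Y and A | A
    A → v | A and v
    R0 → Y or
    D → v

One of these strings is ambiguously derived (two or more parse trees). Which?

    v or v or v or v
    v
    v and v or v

v and v or v

v or v or v or v: 1 tree
v: 1 tree
v and v or v: 2 trees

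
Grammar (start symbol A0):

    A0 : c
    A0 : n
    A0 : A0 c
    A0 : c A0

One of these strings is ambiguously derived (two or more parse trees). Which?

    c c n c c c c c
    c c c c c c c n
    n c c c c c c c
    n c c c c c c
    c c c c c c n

c c n c c c c c: 21 trees
c c c c c c c n: 1 tree
n c c c c c c c: 1 tree
n c c c c c c: 1 tree
c c c c c c n: 1 tree

c c n c c c c c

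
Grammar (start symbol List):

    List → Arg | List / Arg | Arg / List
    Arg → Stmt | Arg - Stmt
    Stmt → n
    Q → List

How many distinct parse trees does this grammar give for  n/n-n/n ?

4

Parse trees for n/n-n/n:
  [List [List [List [Arg [Stmt n]]] / [Arg [Arg [Stmt n]] - [Stmt n]]] / [Arg [Stmt n]]]
  [List [List [Arg [Stmt n]] / [List [Arg [Arg [Stmt n]] - [Stmt n]]]] / [Arg [Stmt n]]]
  [List [Arg [Stmt n]] / [List [List [Arg [Arg [Stmt n]] - [Stmt n]]] / [Arg [Stmt n]]]]
  [List [Arg [Stmt n]] / [List [Arg [Arg [Stmt n]] - [Stmt n]] / [List [Arg [Stmt n]]]]]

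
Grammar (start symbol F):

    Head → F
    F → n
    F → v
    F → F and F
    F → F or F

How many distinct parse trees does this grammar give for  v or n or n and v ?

Parse trees for v or n or n and v:
  [F [F [F v] or [F [F n] or [F n]]] and [F v]]
  [F [F [F [F v] or [F n]] or [F n]] and [F v]]
  [F [F v] or [F [F [F n] or [F n]] and [F v]]]
  [F [F v] or [F [F n] or [F [F n] and [F v]]]]
  [F [F [F v] or [F n]] or [F [F n] and [F v]]]

5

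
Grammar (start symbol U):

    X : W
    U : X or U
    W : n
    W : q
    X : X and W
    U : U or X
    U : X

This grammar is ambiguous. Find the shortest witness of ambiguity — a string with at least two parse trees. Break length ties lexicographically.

length 1: no string has ≥2 trees
length 3: n or n has 2 parse trees

Two derivations of n or n:
  U ⇒ X or U ⇒ W or U ⇒ n or U ⇒ n or X ⇒ n or W ⇒ n or n
  U ⇒ U or X ⇒ X or X ⇒ W or X ⇒ n or X ⇒ n or W ⇒ n or n

n or n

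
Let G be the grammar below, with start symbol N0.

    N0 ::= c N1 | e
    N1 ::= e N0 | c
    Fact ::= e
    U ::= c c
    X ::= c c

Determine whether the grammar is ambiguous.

(Fact, U, X are unreachable from N0, so their rules don't affect L(N0).) The reachable rules are right-linear with at most one rule per (nonterminal, next-terminal) pair. Each input token forces the next rule, so parsing is deterministic.

Unambiguous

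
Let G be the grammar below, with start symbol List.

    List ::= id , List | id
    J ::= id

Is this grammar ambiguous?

Only List is reachable from List; ignoring the rest: The reachable grammar is A → atom sep A | atom. Each atom is followed by either the separator (recurse) or end-of-string (stop) — no choice point.

Unambiguous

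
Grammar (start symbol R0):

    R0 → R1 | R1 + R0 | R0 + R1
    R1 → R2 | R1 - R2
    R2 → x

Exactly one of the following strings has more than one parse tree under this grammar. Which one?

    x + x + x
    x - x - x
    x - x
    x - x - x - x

x + x + x

x + x + x: 4 trees
x - x - x: 1 tree
x - x: 1 tree
x - x - x - x: 1 tree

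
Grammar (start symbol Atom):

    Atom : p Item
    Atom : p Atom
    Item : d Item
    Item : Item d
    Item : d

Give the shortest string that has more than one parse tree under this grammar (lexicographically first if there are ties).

p d d

length 2: no string has ≥2 trees
length 3: p d d has 2 parse trees

Two derivations of p d d:
  Atom ⇒ p Item ⇒ p d Item ⇒ p d d
  Atom ⇒ p Item ⇒ p Item d ⇒ p d d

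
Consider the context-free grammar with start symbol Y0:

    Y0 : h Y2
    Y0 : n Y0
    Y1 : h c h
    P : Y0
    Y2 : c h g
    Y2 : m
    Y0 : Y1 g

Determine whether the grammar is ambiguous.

Ambiguous

Witness: h c h g

Derivation 1: Y0 ⇒ h Y2 ⇒ h c h g
Derivation 2: Y0 ⇒ Y1 g ⇒ h c h g

Two distinct leftmost derivations for the same string.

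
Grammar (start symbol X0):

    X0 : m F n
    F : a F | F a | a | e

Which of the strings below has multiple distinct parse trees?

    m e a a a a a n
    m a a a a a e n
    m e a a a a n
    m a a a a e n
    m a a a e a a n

m e a a a a a n: 1 tree
m a a a a a e n: 1 tree
m e a a a a n: 1 tree
m a a a a e n: 1 tree
m a a a e a a n: 10 trees

m a a a e a a n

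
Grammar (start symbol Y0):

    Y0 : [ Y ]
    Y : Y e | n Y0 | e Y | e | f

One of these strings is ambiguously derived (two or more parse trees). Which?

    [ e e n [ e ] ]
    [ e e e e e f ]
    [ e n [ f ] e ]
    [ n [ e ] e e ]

[ e n [ f ] e ]

[ e e n [ e ] ]: 1 tree
[ e e e e e f ]: 1 tree
[ e n [ f ] e ]: 2 trees
[ n [ e ] e e ]: 1 tree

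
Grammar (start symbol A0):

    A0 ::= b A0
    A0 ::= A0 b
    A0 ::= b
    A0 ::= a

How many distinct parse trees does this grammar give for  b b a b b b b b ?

Parse trees for b b a b b b b b (showing first 6 of 21):
  [A0 b [A0 b [A0 [A0 [A0 [A0 [A0 [A0 a] b] b] b] b] b]]]
  [A0 b [A0 [A0 b [A0 [A0 [A0 [A0 [A0 a] b] b] b] b]] b]]
  [A0 b [A0 [A0 [A0 b [A0 [A0 [A0 [A0 a] b] b] b]] b] b]]
  [A0 b [A0 [A0 [A0 [A0 b [A0 [A0 [A0 a] b] b]] b] b] b]]
  [A0 b [A0 [A0 [A0 [A0 [A0 b [A0 [A0 a] b]] b] b] b] b]]
  [A0 b [A0 [A0 [A0 [A0 [A0 [A0 b [A0 a]] b] b] b] b] b]]

21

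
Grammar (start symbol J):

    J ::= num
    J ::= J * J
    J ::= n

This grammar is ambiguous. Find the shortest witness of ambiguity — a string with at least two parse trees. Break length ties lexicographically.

n * n * n

length 1: no string has ≥2 trees
length 3: no string has ≥2 trees
length 5: n * n * n has 2 parse trees

Two derivations of n * n * n:
  J ⇒ J * J ⇒ J * J * J ⇒ n * J * J ⇒ n * n * J ⇒ n * n * n
  J ⇒ J * J ⇒ n * J ⇒ n * J * J ⇒ n * n * J ⇒ n * n * n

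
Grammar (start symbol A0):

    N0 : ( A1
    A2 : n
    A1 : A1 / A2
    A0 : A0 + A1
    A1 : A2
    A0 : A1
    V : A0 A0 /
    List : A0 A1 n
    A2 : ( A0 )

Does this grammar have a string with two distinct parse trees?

Unambiguous

(V, List, N0 are unreachable from A0, so their rules don't affect L(A0).) The grammar is stratified — A0 handles '+' (left-recursive), A1 handles '/', A2 atoms. Each operator has a fixed associativity and precedence level, so every string has one parse.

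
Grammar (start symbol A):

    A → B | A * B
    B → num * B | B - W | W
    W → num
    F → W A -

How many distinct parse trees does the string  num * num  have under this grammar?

Parse trees for num * num:
  [A [B num * [B [W num]]]]
  [A [A [B [W num]]] * [B [W num]]]

2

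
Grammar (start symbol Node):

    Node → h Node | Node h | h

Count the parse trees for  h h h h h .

16

Parse trees for h h h h h (showing first 6 of 16):
  [Node h [Node h [Node h [Node h [Node h]]]]]
  [Node h [Node h [Node h [Node [Node h] h]]]]
  [Node h [Node h [Node [Node h [Node h]] h]]]
  [Node h [Node h [Node [Node [Node h] h] h]]]
  [Node h [Node [Node h [Node h [Node h]]] h]]
  [Node h [Node [Node h [Node [Node h] h]] h]]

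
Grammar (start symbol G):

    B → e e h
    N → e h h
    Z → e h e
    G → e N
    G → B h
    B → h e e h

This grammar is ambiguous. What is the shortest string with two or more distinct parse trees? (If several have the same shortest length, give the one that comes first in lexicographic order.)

length 4: e e h h has 2 parse trees

Two derivations of e e h h:
  G ⇒ e N ⇒ e e h h
  G ⇒ B h ⇒ e e h h

e e h h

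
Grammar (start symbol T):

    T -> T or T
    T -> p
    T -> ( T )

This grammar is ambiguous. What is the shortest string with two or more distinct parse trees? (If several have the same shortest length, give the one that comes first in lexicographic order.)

p or p or p

length 1: no string has ≥2 trees
length 3: no string has ≥2 trees
length 5: p or p or p has 2 parse trees

Two derivations of p or p or p:
  T ⇒ T or T ⇒ T or T or T ⇒ p or T or T ⇒ p or p or T ⇒ p or p or p
  T ⇒ T or T ⇒ p or T ⇒ p or T or T ⇒ p or p or T ⇒ p or p or p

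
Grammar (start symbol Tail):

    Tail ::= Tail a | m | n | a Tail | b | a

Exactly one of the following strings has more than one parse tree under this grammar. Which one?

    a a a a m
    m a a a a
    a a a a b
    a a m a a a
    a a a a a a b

a a a a m: 1 tree
m a a a a: 1 tree
a a a a b: 1 tree
a a m a a a: 10 trees
a a a a a a b: 1 tree

a a m a a a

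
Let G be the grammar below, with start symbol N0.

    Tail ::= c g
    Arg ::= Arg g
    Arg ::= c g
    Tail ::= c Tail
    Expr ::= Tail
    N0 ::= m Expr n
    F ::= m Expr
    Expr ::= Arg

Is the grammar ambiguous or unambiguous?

Witness: m c g n

Derivation 1: N0 ⇒ m Expr n ⇒ m Tail n ⇒ m c g n
Derivation 2: N0 ⇒ m Expr n ⇒ m Arg n ⇒ m c g n

Two distinct leftmost derivations for the same string.

Ambiguous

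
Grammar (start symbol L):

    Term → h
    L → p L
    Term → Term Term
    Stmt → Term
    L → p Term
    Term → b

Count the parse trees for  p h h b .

2

Parse trees for p h h b:
  [L p [Term [Term h] [Term [Term h] [Term b]]]]
  [L p [Term [Term [Term h] [Term h]] [Term b]]]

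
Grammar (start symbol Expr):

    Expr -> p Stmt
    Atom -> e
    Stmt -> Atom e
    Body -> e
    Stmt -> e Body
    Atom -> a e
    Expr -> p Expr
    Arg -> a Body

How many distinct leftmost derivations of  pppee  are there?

Parse trees for pppee:
  [Expr p [Expr p [Expr p [Stmt [Atom e] e]]]]
  [Expr p [Expr p [Expr p [Stmt e [Body e]]]]]

2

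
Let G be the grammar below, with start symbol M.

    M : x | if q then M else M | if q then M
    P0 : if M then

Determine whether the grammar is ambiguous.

Witness: if q then if q then x else x

Derivation 1: M ⇒ if q then M else M ⇒ if q then if q then M else M ⇒ if q then if q then x else M ⇒ if q then if q then x else x
Derivation 2: M ⇒ if q then M ⇒ if q then if q then M else M ⇒ if q then if q then x else M ⇒ if q then if q then x else x

Two distinct leftmost derivations for the same string.

Ambiguous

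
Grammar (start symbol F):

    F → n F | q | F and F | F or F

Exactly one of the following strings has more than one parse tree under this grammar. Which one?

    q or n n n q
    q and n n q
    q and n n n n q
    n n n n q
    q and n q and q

q or n n n q: 1 tree
q and n n q: 1 tree
q and n n n n q: 1 tree
n n n n q: 1 tree
q and n q and q: 3 trees

q and n q and q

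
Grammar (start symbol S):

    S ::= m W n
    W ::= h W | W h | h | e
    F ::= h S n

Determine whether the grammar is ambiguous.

Ambiguous

Witness: m h h n

Derivation 1: S ⇒ m W n ⇒ m h W n ⇒ m h h n
Derivation 2: S ⇒ m W n ⇒ m W h n ⇒ m h h n

Two distinct leftmost derivations for the same string.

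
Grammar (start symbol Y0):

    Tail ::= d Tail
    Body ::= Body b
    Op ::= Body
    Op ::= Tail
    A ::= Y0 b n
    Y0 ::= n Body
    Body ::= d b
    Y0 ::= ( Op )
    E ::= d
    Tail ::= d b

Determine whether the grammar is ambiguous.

Witness: ( d b )

Derivation 1: Y0 ⇒ ( Op ) ⇒ ( Body ) ⇒ ( d b )
Derivation 2: Y0 ⇒ ( Op ) ⇒ ( Tail ) ⇒ ( d b )

Two distinct leftmost derivations for the same string.

Ambiguous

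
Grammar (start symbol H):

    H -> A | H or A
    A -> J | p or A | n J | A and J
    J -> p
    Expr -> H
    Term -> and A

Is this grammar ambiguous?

Witness: p or p

Derivation 1: H ⇒ A ⇒ p or A ⇒ p or J ⇒ p or p
Derivation 2: H ⇒ H or A ⇒ A or A ⇒ J or A ⇒ p or A ⇒ p or J ⇒ p or p

Two distinct leftmost derivations for the same string.

Ambiguous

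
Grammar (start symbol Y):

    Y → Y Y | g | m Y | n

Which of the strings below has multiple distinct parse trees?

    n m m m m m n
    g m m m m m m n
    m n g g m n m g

m n g g m n m g

n m m m m m n: 1 tree
g m m m m m m n: 1 tree
m n g g m n m g: 56 trees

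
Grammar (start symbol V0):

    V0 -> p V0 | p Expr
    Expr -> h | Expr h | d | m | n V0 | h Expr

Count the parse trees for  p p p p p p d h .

Parse trees for p p p p p p d h:
  [V0 p [V0 p [V0 p [V0 p [V0 p [V0 p [Expr [Expr d] h]]]]]]]

1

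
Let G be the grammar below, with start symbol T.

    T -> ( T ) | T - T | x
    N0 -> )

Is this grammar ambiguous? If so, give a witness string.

Ambiguous

Witness: x - x - x

Derivation 1: T ⇒ T - T ⇒ T - T - T ⇒ x - T - T ⇒ x - x - T ⇒ x - x - x
Derivation 2: T ⇒ T - T ⇒ x - T ⇒ x - T - T ⇒ x - x - T ⇒ x - x - x

Two distinct leftmost derivations for the same string.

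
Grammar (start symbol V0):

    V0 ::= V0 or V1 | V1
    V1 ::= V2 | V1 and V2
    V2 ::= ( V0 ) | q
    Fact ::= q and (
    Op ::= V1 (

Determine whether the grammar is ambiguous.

Unambiguous

(Fact, Op are unreachable from V0, so their rules don't affect L(V0).) This is a standard precedence ladder (V0 over V1 over V2), with each level left-recursive on its own operator ('or' at V0, 'and' at V1). That structure is LR(1), hence unambiguous.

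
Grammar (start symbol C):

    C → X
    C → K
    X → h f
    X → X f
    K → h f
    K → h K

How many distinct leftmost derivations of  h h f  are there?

Parse trees for h h f:
  [C [K h [K h f]]]

1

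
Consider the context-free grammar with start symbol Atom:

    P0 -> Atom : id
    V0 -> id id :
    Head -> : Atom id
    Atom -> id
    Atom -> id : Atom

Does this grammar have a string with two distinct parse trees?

(V0, Head, P0 are unreachable from Atom, so their rules don't affect L(Atom).) Right-recursive list with a separator: after each atom, whether the separator follows determines the rule. One parse per string.

Unambiguous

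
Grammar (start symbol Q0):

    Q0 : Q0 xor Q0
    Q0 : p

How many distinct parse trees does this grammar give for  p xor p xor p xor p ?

Parse trees for p xor p xor p xor p:
  [Q0 [Q0 p] xor [Q0 [Q0 p] xor [Q0 [Q0 p] xor [Q0 p]]]]
  [Q0 [Q0 p] xor [Q0 [Q0 [Q0 p] xor [Q0 p]] xor [Q0 p]]]
  [Q0 [Q0 [Q0 p] xor [Q0 p]] xor [Q0 [Q0 p] xor [Q0 p]]]
  [Q0 [Q0 [Q0 p] xor [Q0 [Q0 p] xor [Q0 p]]] xor [Q0 p]]
  [Q0 [Q0 [Q0 [Q0 p] xor [Q0 p]] xor [Q0 p]] xor [Q0 p]]

5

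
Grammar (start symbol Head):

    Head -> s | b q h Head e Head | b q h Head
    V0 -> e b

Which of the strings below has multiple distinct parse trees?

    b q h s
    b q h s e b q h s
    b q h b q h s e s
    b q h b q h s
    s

b q h s: 1 tree
b q h s e b q h s: 1 tree
b q h b q h s e s: 2 trees
b q h b q h s: 1 tree
s: 1 tree

b q h b q h s e s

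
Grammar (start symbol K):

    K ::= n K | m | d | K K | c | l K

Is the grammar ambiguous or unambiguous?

Witness: c c c

Derivation 1: K ⇒ K K ⇒ K K K ⇒ c K K ⇒ c c K ⇒ c c c
Derivation 2: K ⇒ K K ⇒ c K ⇒ c K K ⇒ c c K ⇒ c c c

Two distinct leftmost derivations for the same string.

Ambiguous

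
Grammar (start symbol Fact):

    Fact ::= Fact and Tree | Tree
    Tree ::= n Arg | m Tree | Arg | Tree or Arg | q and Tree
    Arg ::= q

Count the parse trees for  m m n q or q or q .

6

Parse trees for m m n q or q or q:
  [Fact [Tree m [Tree m [Tree [Tree [Tree n [Arg q]] or [Arg q]] or [Arg q]]]]]
  [Fact [Tree m [Tree [Tree m [Tree [Tree n [Arg q]] or [Arg q]]] or [Arg q]]]]
  [Fact [Tree m [Tree [Tree [Tree m [Tree n [Arg q]]] or [Arg q]] or [Arg q]]]]
  [Fact [Tree [Tree m [Tree m [Tree [Tree n [Arg q]] or [Arg q]]]] or [Arg q]]]
  [Fact [Tree [Tree m [Tree [Tree m [Tree n [Arg q]]] or [Arg q]]] or [Arg q]]]
  [Fact [Tree [Tree [Tree m [Tree m [Tree n [Arg q]]]] or [Arg q]] or [Arg q]]]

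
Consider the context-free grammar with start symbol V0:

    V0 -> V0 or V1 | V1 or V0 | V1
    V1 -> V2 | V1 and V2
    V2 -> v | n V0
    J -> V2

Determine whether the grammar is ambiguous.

Witness: v or v

Derivation 1: V0 ⇒ V0 or V1 ⇒ V1 or V1 ⇒ V2 or V1 ⇒ v or V1 ⇒ v or V2 ⇒ v or v
Derivation 2: V0 ⇒ V1 or V0 ⇒ V2 or V0 ⇒ v or V0 ⇒ v or V1 ⇒ v or V2 ⇒ v or v

Two distinct leftmost derivations for the same string.

Ambiguous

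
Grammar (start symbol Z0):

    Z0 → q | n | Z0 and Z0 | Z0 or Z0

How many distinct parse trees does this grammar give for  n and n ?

1

Parse trees for n and n:
  [Z0 [Z0 n] and [Z0 n]]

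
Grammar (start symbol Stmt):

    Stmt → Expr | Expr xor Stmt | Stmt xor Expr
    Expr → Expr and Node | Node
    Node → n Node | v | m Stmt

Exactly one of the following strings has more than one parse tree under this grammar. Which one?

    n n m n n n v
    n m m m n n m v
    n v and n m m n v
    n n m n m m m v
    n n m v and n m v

n n m n n n v: 1 tree
n m m m n n m v: 1 tree
n v and n m m n v: 1 tree
n n m n m m m v: 1 tree
n n m v and n m v: 2 trees

n n m v and n m v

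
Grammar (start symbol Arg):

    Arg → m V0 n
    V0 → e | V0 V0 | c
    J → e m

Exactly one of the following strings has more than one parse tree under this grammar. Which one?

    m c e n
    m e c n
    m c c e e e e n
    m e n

m c c e e e e n

m c e n: 1 tree
m e c n: 1 tree
m c c e e e e n: 42 trees
m e n: 1 tree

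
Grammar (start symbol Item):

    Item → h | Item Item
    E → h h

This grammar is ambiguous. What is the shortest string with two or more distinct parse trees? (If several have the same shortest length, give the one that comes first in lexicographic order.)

h h h

length 1: no string has ≥2 trees
length 2: no string has ≥2 trees
length 3: h h h has 2 parse trees

Two derivations of h h h:
  Item ⇒ Item Item ⇒ h Item ⇒ h Item Item ⇒ h h Item ⇒ h h h
  Item ⇒ Item Item ⇒ Item Item Item ⇒ h Item Item ⇒ h h Item ⇒ h h h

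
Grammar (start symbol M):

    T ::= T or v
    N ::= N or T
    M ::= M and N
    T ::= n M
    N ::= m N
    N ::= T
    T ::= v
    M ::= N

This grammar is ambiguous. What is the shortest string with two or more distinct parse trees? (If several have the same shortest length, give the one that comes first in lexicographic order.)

v or v

length 1: no string has ≥2 trees
length 2: no string has ≥2 trees
length 3: v or v has 2 parse trees

Two derivations of v or v:
  M ⇒ N ⇒ N or T ⇒ T or T ⇒ v or T ⇒ v or v
  M ⇒ N ⇒ T ⇒ T or v ⇒ v or v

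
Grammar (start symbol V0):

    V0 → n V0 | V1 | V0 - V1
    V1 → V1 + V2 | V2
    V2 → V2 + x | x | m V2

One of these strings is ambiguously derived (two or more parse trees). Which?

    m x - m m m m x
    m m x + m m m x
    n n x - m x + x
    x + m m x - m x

n n x - m x + x

m x - m m m m x: 1 tree
m m x + m m m x: 1 tree
n n x - m x + x: 9 trees
x + m m x - m x: 1 tree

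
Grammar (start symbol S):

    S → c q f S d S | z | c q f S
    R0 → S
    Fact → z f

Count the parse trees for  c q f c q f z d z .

2

Parse trees for c q f c q f z d z:
  [S c q f [S c q f [S z]] d [S z]]
  [S c q f [S c q f [S z] d [S z]]]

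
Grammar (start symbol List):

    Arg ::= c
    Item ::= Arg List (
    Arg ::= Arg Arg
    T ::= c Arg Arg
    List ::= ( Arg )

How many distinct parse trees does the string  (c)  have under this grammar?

1

Parse trees for (c):
  [List ( [Arg c] )]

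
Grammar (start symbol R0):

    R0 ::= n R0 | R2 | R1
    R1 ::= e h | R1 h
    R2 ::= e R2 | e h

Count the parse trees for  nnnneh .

Parse trees for nnnneh:
  [R0 n [R0 n [R0 n [R0 n [R0 [R2 e h]]]]]]
  [R0 n [R0 n [R0 n [R0 n [R0 [R1 e h]]]]]]

2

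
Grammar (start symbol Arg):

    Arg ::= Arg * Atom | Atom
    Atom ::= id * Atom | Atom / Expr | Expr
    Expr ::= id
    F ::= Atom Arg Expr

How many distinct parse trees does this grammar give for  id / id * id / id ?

Parse trees for id / id * id / id:
  [Arg [Arg [Atom [Atom [Expr id]] / [Expr id]]] * [Atom [Atom [Expr id]] / [Expr id]]]

1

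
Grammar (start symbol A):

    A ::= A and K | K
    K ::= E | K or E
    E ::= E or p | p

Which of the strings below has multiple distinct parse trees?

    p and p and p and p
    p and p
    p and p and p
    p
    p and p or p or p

p and p and p and p: 1 tree
p and p: 1 tree
p and p and p: 1 tree
p: 1 tree
p and p or p or p: 4 trees

p and p or p or p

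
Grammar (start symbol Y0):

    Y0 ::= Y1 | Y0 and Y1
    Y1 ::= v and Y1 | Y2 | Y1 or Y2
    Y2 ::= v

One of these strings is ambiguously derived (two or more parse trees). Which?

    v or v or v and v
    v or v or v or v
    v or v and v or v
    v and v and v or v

v or v or v and v: 1 tree
v or v or v or v: 1 tree
v or v and v or v: 1 tree
v and v and v or v: 7 trees

v and v and v or v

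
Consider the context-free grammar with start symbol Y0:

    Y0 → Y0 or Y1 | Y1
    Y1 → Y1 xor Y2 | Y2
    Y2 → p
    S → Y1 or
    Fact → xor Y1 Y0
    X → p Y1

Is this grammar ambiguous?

Unambiguous

(S, Fact, X are unreachable from Y0, so their rules don't affect L(Y0).) The grammar is stratified — Y0 handles 'or' (left-recursive), Y1 handles 'xor', Y2 atoms. Each operator has a fixed associativity and precedence level, so every string has one parse.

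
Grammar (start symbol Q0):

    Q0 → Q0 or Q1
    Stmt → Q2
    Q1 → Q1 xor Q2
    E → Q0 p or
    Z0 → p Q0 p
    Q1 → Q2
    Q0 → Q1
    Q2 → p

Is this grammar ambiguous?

Only Q0, Q1, Q2 are reachable from Q0; ignoring the rest: The grammar is stratified — Q0 handles 'or' (left-recursive), Q1 handles 'xor', Q2 atoms. Each operator has a fixed associativity and precedence level, so every string has one parse.

Unambiguous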